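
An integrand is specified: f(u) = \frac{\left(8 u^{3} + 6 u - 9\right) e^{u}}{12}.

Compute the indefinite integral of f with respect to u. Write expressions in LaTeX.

F(u) = \frac{\left(8 u^{3} - 24 u^{2} + 54 u - 63\right) e^{u}}{12} + C

Recognize the product-rule pattern: f = v'r + vr' with v = \frac{2 u^{3}}{3} - 2 u^{2} + \frac{9 u}{2} - \frac{21}{4}, r = e^{u}, so integration by parts undoes it.
Check: d/du[\frac{\left(8 u^{3} - 24 u^{2} + 54 u - 63\right) e^{u}}{12}] = \frac{2 u^{3} e^{u}}{3} + \frac{u e^{u}}{2} - \frac{3 e^{u}}{4}, which equals f(u).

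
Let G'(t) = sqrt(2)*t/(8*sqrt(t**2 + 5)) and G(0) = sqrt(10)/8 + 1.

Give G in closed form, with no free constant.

The substitution u = t**2/2 + 5/2 works: G'(t) is exactly (dG/du)*(du/dt) for that inner function.
A general antiderivative is sqrt(t**2/2 + 5/2)/4 + C.
The condition gives C = sqrt(10)/8 + 1 - (sqrt(10)/8) = 1.
So G(t) = sqrt(2)*sqrt(t**2 + 5)/8 + 1.
Check: d/dt[sqrt(2)*sqrt(t**2 + 5)/8 + 1] = sqrt(2)*t/(8*sqrt(t**2 + 5)) = G'(t).

G(t) = sqrt(2)*sqrt(t**2 + 5)/8 + 1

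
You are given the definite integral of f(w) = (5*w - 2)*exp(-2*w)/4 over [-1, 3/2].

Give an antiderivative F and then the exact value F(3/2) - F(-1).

Antiderivative: F(w) = -(10*w + 1)*exp(-2*w)/16; value = -9*exp(2)/16 - exp(-3)

Recognize the product-rule pattern: f = u'v + uv' with u = -5*w/8 - 1/16, v = exp(-2*w), so integration by parts undoes it.
F(w) = -(10*w + 1)*exp(-2*w)/16 is an antiderivative of f.
Check: d/dw[-(10*w + 1)*exp(-2*w)/16] = (5*w - 2)*exp(-2*w)/4 = f(w).
F(3/2) = -exp(-3); F(-1) = 9*exp(2)/16.
Integral = F(3/2) - F(-1) = -9*exp(2)/16 - exp(-3).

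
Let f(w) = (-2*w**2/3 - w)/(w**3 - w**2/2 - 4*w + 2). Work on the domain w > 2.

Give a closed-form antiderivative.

Factor the denominator (3*(w - 2)*(w + 2)*(2*w - 1)) and decompose: f = 16/(45*(2*w - 1)) - 1/(15*(w + 2)) - 7/(9*(w - 2)); each piece integrates to a log, atan, or power term.
Check: d/dw[-(35*log(w - 2) - 8*log(w - 1/2) + 3*log(w + 2))/45] = (-4*w**2 - 6*w)/(6*w**3 - 3*w**2 - 24*w + 12), which equals f(w).

An antiderivative is F(w) = -(35*log(w - 2) - 8*log(w - 1/2) + 3*log(w + 2))/45.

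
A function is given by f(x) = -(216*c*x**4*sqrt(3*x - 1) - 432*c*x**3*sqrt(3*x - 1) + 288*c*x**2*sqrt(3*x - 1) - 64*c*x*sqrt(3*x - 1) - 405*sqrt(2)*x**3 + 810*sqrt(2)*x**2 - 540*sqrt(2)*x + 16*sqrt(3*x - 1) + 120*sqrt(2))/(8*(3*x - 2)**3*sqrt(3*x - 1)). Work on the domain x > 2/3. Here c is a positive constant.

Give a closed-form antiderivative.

Recover f(x) by differentiating a candidate F(x); any mismatch rules it out.
Check: d/dx[-c*x**2/2 + 5*sqrt(3*x/2 - 1/2)/2 + 1/(27*x**2 - 36*x + 12)] = (-216*c*x**4*sqrt(3*x - 1) + 432*c*x**3*sqrt(3*x - 1) - 288*c*x**2*sqrt(3*x - 1) + 64*c*x*sqrt(3*x - 1) + 405*sqrt(2)*x**3 - 810*sqrt(2)*x**2 + 540*sqrt(2)*x - 16*sqrt(3*x - 1) - 120*sqrt(2))/(216*x**3*sqrt(3*x - 1) - 432*x**2*sqrt(3*x - 1) + 288*x*sqrt(3*x - 1) - 64*sqrt(3*x - 1)), which equals f(x).

An antiderivative is F(x) = -c*x**2/2 + 5*sqrt(3*x/2 - 1/2)/2 + 1/(27*x**2 - 36*x + 12).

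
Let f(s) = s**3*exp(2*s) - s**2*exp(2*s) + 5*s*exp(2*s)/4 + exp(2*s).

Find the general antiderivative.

F(s) = (8*s**3 - 20*s**2 + 30*s - 7)*exp(2*s)/16 + C

Recognize the product-rule pattern: f = u'v + uv' with u = s**3/2 - 5*s**2/4 + 15*s/8 - 7/16, v = exp(2*s), so integration by parts undoes it.
Check: d/ds[(8*s**3 - 20*s**2 + 30*s - 7)*exp(2*s)/16] = s**3*exp(2*s) - s**2*exp(2*s) + 5*s*exp(2*s)/4 + exp(2*s) = f(s).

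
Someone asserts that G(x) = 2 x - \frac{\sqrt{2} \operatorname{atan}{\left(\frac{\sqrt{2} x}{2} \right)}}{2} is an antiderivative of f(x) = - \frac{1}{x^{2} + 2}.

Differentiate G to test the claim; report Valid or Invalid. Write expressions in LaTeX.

Invalid: d/dx[G] - f = 2, which is not 0.

d/dx[G] = \frac{2 x^{2} + 3}{x^{2} + 2}
d/dx[G] - f(x) = 2 != 0.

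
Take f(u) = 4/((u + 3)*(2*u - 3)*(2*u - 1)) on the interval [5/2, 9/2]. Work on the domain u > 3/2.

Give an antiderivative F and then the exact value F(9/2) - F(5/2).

Factor the denominator ((u + 3)*(2*u - 3)*(2*u - 1)) and decompose: f = -4/(7*(2*u - 1)) + 4/(9*(2*u - 3)) + 4/(63*(u + 3)); each piece integrates to a log, atan, or power term.
F(u) = 2*(7*log(u - 3/2) - 9*log(u - 1/2) + 2*log(u + 3))/63 is an antiderivative of f.
Check: d/du[2*(7*log(u - 3/2) - 9*log(u - 1/2) + 2*log(u + 3))/63] = 4/(4*u**3 + 4*u**2 - 21*u + 9), which equals f(u).
F(9/2) = -2*log(4)/7 + 4*log(15/2)/63 + 2*log(3)/9; F(5/2) = -2*log(2)/7 + 4*log(11/2)/63.
Integral = F(9/2) - F(5/2) = -2*log(4)/7 - 4*log(11/2)/63 + 4*log(15/2)/63 + 2*log(2)/7 + 2*log(3)/9.

Antiderivative: F(u) = 2*(7*log(u - 3/2) - 9*log(u - 1/2) + 2*log(u + 3))/63; value = -2*log(4)/7 - 4*log(11/2)/63 + 4*log(15/2)/63 + 2*log(2)/7 + 2*log(3)/9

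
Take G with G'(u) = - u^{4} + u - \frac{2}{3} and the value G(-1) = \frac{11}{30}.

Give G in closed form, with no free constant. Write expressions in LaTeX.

The integrand splits into summands that can be handled one at a time.
A general antiderivative is - \frac{u^{5}}{5} + \frac{u^{2}}{2} - \frac{2 u}{3} + C.
The condition gives C = \frac{11}{30} - (\frac{41}{30}) = -1.
So G(u) = - \frac{u^{5}}{5} + \frac{u^{2}}{2} - \frac{2 u}{3} - 1.
Check: d/du[- \frac{u^{5}}{5} + \frac{u^{2}}{2} - \frac{2 u}{3} - 1] = - u^{4} + u - \frac{2}{3} = G'(u).

G(u) = - \frac{u^{5}}{5} + \frac{u^{2}}{2} - \frac{2 u}{3} - 1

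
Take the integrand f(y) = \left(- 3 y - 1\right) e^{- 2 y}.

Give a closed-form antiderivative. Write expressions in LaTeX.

f has the shape u'v + uv' for u = \frac{3 y}{2} + \frac{5}{4} and v = e^{- 2 y} — it is the derivative of the product u*v.
Check: d/dy[\frac{\left(6 y + 5\right) e^{- 2 y}}{4}] = \left(- 3 y - 1\right) e^{- 2 y} = f(y).

An antiderivative is F(y) = \frac{\left(6 y + 5\right) e^{- 2 y}}{4}.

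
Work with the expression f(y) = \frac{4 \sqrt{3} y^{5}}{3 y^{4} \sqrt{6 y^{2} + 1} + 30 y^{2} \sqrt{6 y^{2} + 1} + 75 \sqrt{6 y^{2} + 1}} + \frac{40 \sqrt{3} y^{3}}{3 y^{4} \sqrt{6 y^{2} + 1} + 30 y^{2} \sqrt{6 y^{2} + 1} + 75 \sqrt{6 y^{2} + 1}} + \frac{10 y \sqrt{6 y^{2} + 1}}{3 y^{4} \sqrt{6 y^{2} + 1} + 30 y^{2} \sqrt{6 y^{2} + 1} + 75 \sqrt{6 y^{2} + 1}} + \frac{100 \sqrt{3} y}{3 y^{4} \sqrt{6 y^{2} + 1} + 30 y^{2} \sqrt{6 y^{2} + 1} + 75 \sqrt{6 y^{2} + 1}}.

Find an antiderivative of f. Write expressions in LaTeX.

Integrate term by term and add the pieces.
Check: d/dy[\frac{2 \sqrt{2 y^{2} + \frac{1}{3}}}{3} - \frac{5}{3 y^{2} + 15}] = \frac{4 \sqrt{3} y^{5} + 40 \sqrt{3} y^{3} + 10 y \sqrt{6 y^{2} + 1} + 100 \sqrt{3} y}{3 y^{4} \sqrt{6 y^{2} + 1} + 30 y^{2} \sqrt{6 y^{2} + 1} + 75 \sqrt{6 y^{2} + 1}}, which equals f(y).

An antiderivative is F(y) = \frac{2 \sqrt{2 y^{2} + \frac{1}{3}}}{3} - \frac{5}{3 y^{2} + 15}.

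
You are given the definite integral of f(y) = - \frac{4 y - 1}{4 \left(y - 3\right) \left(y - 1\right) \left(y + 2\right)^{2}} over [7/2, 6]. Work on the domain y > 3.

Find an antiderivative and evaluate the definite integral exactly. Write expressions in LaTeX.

Antiderivative: F(y) = - \frac{11 \log{\left(y - 3 \right)}}{200} + \frac{\log{\left(y - 1 \right)}}{24} + \frac{\log{\left(y + 2 \right)}}{75} - \frac{3}{20 y + 40}; value = - \frac{11 \log{\left(3 \right)}}{200} - \frac{\log{\left(\frac{5}{2} \right)}}{24} - \frac{11 \log{\left(2 \right)}}{200} - \frac{\log{\left(\frac{11}{2} \right)}}{75} + \frac{3}{352} + \frac{\log{\left(8 \right)}}{75} + \frac{\log{\left(5 \right)}}{24}

Factor the denominator (4 \left(y - 3\right) \left(y - 1\right) \left(y + 2\right)^{2}) and decompose: f = \frac{1}{75 \left(y + 2\right)} + \frac{3}{20 \left(y + 2\right)^{2}} + \frac{1}{24 \left(y - 1\right)} - \frac{11}{200 \left(y - 3\right)}; each piece integrates to a log, atan, or power term.
F(y) = - \frac{11 \log{\left(y - 3 \right)}}{200} + \frac{\log{\left(y - 1 \right)}}{24} + \frac{\log{\left(y + 2 \right)}}{75} - \frac{3}{20 y + 40} is an antiderivative of f.
Check: d/dy[- \frac{11 \log{\left(y - 3 \right)}}{200} + \frac{\log{\left(y - 1 \right)}}{24} + \frac{\log{\left(y + 2 \right)}}{75} - \frac{3}{20 y + 40}] = \frac{1 - 4 y}{4 y^{4} - 36 y^{2} - 16 y + 48}, which equals f(y).
F(6) = - \frac{11 \log{\left(3 \right)}}{200} - \frac{3}{160} + \frac{\log{\left(8 \right)}}{75} + \frac{\log{\left(5 \right)}}{24}; F(7/2) = - \frac{3}{110} + \frac{\log{\left(\frac{11}{2} \right)}}{75} + \frac{11 \log{\left(2 \right)}}{200} + \frac{\log{\left(\frac{5}{2} \right)}}{24}.
Integral = F(6) - F(7/2) = - \frac{11 \log{\left(3 \right)}}{200} - \frac{\log{\left(\frac{5}{2} \right)}}{24} - \frac{11 \log{\left(2 \right)}}{200} - \frac{\log{\left(\frac{11}{2} \right)}}{75} + \frac{3}{352} + \frac{\log{\left(8 \right)}}{75} + \frac{\log{\left(5 \right)}}{24}.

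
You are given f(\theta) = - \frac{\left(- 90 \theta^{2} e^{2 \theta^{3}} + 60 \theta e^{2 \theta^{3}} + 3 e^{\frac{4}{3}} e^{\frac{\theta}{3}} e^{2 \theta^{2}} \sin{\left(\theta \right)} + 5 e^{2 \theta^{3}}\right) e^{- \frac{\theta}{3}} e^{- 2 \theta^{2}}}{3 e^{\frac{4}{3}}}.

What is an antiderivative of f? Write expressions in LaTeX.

Recover f(\theta) by differentiating a candidate F(\theta); any mismatch rules it out.
Check: d/d\theta[\cos{\left(\theta \right)} + \frac{5 e^{- \frac{\theta}{3}} e^{- 2 \theta^{2}} e^{2 \theta^{3}}}{e^{\frac{4}{3}}}] = \frac{\left(90 \theta^{2} e^{2 \theta^{3}} - 60 \theta e^{2 \theta^{3}} - 3 e^{\frac{4}{3}} e^{\frac{\theta}{3}} e^{2 \theta^{2}} \sin{\left(\theta \right)} - 5 e^{2 \theta^{3}}\right) e^{- \frac{\theta}{3}} e^{- 2 \theta^{2}}}{3 e^{\frac{4}{3}}}, which equals f(\theta).

An antiderivative is F(\theta) = \cos{\left(\theta \right)} + \frac{5 e^{- \frac{\theta}{3}} e^{- 2 \theta^{2}} e^{2 \theta^{3}}}{e^{\frac{4}{3}}}.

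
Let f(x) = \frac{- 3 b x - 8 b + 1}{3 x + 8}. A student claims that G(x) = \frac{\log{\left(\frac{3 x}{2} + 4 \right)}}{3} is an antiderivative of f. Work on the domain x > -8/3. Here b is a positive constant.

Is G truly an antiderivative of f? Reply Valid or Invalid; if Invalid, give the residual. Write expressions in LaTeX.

Invalid: d/dx[G] - f = b, which is not 0.

d/dx[G] = \frac{1}{3 x + 8}
d/dx[G] - f(x) = b != 0.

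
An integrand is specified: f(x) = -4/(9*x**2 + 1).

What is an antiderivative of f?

An antiderivative is F(x) = -4*atan(3*x)/3.

Recover f(x) by differentiating a candidate F(x); any mismatch rules it out.
Check: d/dx[-4*atan(3*x)/3] = -4/(9*x**2 + 1) = f(x).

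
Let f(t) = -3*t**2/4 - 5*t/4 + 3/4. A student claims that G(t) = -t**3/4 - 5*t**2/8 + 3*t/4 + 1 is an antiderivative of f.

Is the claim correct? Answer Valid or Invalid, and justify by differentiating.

Valid: G'(t) = f(t).

d/dt[G] = -3*t**2/4 - 5*t/4 + 3/4
This equals f(t) exactly, so the claim holds.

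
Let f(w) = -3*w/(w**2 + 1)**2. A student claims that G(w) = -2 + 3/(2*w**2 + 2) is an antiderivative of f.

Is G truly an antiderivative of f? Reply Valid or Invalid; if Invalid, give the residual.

Valid - the claim checks out under differentiation.

d/dw[G] = -3*w/(w**4 + 2*w**2 + 1)
This equals f(w) exactly, so the claim holds.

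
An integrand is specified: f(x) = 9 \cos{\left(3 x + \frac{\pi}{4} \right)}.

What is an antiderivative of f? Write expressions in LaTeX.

An antiderivative is F(x) = 3 \sin{\left(3 x + \frac{\pi}{4} \right)}.

For F(x) to be correct the identity F'(x) - f(x) = 0 must hold.
Check: d/dx[3 \sin{\left(3 x + \frac{\pi}{4} \right)}] = 9 \cos{\left(3 x + \frac{\pi}{4} \right)} = f(x).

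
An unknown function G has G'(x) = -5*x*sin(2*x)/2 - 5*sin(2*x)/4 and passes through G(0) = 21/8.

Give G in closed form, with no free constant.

Integrate term by term and add the pieces.
A general antiderivative is 5*x*cos(2*x)/4 - 5*sin(2*x)/8 + 5*cos(2*x)/8 + C.
The condition gives C = 21/8 - (5/8) = 2.
So G(x) = 5*x*cos(2*x)/4 - 5*sin(2*x)/8 + 5*cos(2*x)/8 + 2.
Check: d/dx[5*x*cos(2*x)/4 - 5*sin(2*x)/8 + 5*cos(2*x)/8 + 2] = -5*x*sin(2*x)/2 - 5*sin(2*x)/4 = G'(x).

G(x) = 5*x*cos(2*x)/4 - 5*sin(2*x)/8 + 5*cos(2*x)/8 + 2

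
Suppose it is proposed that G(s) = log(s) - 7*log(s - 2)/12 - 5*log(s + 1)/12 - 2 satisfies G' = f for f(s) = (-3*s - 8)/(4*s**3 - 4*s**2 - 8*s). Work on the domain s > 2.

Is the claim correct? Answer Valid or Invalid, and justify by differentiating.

d/ds[G] = (-3*s - 8)/(4*s**3 - 4*s**2 - 8*s)
This equals f(s) exactly, so the claim holds.

Valid: G'(s) = f(s).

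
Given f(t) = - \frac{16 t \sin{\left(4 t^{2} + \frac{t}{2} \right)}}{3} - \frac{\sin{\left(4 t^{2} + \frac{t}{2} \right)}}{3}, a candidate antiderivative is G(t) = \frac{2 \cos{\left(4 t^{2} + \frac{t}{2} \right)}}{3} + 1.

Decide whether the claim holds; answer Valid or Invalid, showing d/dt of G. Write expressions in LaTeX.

Valid - the claim checks out under differentiation.

d/dt[G] = - \frac{16 t \sin{\left(4 t^{2} + \frac{t}{2} \right)}}{3} - \frac{\sin{\left(4 t^{2} + \frac{t}{2} \right)}}{3}
This equals f(t) exactly, so the claim holds.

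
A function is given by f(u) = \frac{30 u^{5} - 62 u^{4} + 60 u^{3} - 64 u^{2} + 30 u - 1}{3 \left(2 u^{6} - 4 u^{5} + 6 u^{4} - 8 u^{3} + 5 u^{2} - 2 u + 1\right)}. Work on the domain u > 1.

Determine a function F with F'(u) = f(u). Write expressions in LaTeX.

An antiderivative is F(u) = \frac{15 \left(u - 1\right) \log{\left(u^{4} + 2 u^{2} + \frac{1}{2} \right)} + 4}{12 \left(u - 1\right)}.

Since d/du undoes antidifferentiation here, F'(u) = f(u) is required of F(u).
Check: d/du[\frac{15 \left(u - 1\right) \log{\left(u^{4} + 2 u^{2} + \frac{1}{2} \right)} + 4}{12 \left(u - 1\right)}] = \frac{30 u^{5} - 62 u^{4} + 60 u^{3} - 64 u^{2} + 30 u - 1}{6 u^{6} - 12 u^{5} + 18 u^{4} - 24 u^{3} + 15 u^{2} - 6 u + 3}, which equals f(u).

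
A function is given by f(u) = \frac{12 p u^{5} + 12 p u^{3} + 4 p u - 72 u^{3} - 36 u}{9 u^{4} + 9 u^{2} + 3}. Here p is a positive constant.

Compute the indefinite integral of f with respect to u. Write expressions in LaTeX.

F(u) = \frac{2 p u^{2}}{3} - 2 \log{\left(u^{4} + u^{2} + \frac{1}{3} \right)} + C

Recover f(u) by differentiating a candidate F(u); any mismatch rules it out.
Check: d/du[\frac{2 p u^{2}}{3} - 2 \log{\left(u^{4} + u^{2} + \frac{1}{3} \right)}] = \frac{12 p u^{5} + 12 p u^{3} + 4 p u - 72 u^{3} - 36 u}{9 u^{4} + 9 u^{2} + 3} = f(u).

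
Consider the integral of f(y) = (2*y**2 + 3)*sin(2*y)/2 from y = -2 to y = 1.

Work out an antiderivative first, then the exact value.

Since d/dy undoes antidifferentiation here, F'(y) = f(y) is required of F(y).
F(y) = -(y**2*cos(2*y) - y*sin(2*y) + cos(2*y))/2 is an antiderivative of f.
Check: d/dy[-(y**2*cos(2*y) - y*sin(2*y) + cos(2*y))/2] = y**2*sin(2*y) + 3*sin(2*y)/2, which equals f(y).
F(1) = -cos(2) + sin(2)/2; F(-2) = sin(4) - 5*cos(4)/2.
Integral = F(1) - F(-2) = 5*cos(4)/2 - cos(2) + sin(2)/2 - sin(4).

Antiderivative: F(y) = -(y**2*cos(2*y) - y*sin(2*y) + cos(2*y))/2; value = 5*cos(4)/2 - cos(2) + sin(2)/2 - sin(4)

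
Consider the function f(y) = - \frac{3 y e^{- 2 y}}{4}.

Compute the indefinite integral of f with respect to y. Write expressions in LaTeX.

f has the shape u'v + uv' for u = \frac{3 y}{8} + \frac{3}{16} and v = e^{- 2 y} — it is the derivative of the product u*v.
Check: d/dy[\frac{\left(6 y + 3\right) e^{- 2 y}}{16}] = - \frac{3 y e^{- 2 y}}{4} = f(y).

F(y) = \frac{\left(6 y + 3\right) e^{- 2 y}}{16} + C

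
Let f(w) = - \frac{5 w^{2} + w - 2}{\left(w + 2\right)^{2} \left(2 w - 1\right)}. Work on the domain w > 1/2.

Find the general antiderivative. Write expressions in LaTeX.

F(w) = \frac{\log{\left(w - \frac{1}{2} \right)}}{50} - \frac{63 \log{\left(w + 2 \right)}}{25} - \frac{16}{5 w + 10} + C

The denominator factors as \left(w + 2\right)^{2} \left(2 w - 1\right); partial fractions split f into directly integrable pieces: \frac{1}{25 \left(2 w - 1\right)} - \frac{63}{25 \left(w + 2\right)} + \frac{16}{5 \left(w + 2\right)^{2}}.
Check: d/dw[\frac{\log{\left(w - \frac{1}{2} \right)}}{50} - \frac{63 \log{\left(w + 2 \right)}}{25} - \frac{16}{5 w + 10}] = \frac{- 5 w^{2} - w + 2}{2 w^{3} + 7 w^{2} + 4 w - 4}, which equals f(w).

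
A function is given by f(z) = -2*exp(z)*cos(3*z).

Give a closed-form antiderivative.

An antiderivative is F(z) = -3*exp(z)*sin(3*z)/5 - exp(z)*cos(3*z)/5.

Any candidate F(z) must reproduce f(z) exactly when differentiated.
Check: d/dz[-3*exp(z)*sin(3*z)/5 - exp(z)*cos(3*z)/5] = -2*exp(z)*cos(3*z) = f(z).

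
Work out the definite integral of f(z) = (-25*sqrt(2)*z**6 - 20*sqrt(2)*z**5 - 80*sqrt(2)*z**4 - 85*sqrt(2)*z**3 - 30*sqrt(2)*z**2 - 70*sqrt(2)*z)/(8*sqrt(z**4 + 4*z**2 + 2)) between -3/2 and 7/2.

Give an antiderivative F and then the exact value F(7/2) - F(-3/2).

f has the shape u'v + uv' for u = -5*sqrt(z**4/2 + 2*z**2 + 1)/2 and v = z**3/2 + z**2/2 + 5/4 — it is the derivative of the product u*v.
F(z) = -5*(z**3/2 + z**2/2 + 5/4)*sqrt(z**4/2 + 2*z**2 + 1)/2 is an antiderivative of f.
Check: d/dz[-5*(z**3/2 + z**2/2 + 5/4)*sqrt(z**4/2 + 2*z**2 + 1)/2] = sqrt(2)*(-25*z**6 - 20*z**5 - 80*z**4 - 85*z**3 - 30*z**2 - 70*z)/(8*sqrt(z**4 + 4*z**2 + 2)), which equals f(z).
F(7/2) = -2305*sqrt(6434)/256; F(-3/2) = -55*sqrt(514)/256.
Integral = F(7/2) - F(-3/2) = -2305*sqrt(6434)/256 + 55*sqrt(514)/256.

Antiderivative: F(z) = -5*(z**3/2 + z**2/2 + 5/4)*sqrt(z**4/2 + 2*z**2 + 1)/2; value = -2305*sqrt(6434)/256 + 55*sqrt(514)/256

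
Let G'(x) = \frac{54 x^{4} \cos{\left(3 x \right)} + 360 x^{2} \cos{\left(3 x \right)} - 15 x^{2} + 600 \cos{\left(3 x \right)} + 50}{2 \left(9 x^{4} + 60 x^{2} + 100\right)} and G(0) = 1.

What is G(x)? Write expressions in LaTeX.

The proposed G(x) is checked by its d/dx: the result must match the given G'(x).
A general antiderivative is \frac{5 x}{4 \left(\frac{3 x^{2}}{2} + 5\right)} + \sin{\left(3 x \right)} + C.
The condition gives C = 1 - (0) = 1.
So G(x) = \frac{5 x}{6 x^{2} + 20} + \sin{\left(3 x \right)} + 1.
Check: d/dx[\frac{5 x}{6 x^{2} + 20} + \sin{\left(3 x \right)} + 1] = \frac{54 x^{4} \cos{\left(3 x \right)} + 360 x^{2} \cos{\left(3 x \right)} - 15 x^{2} + 600 \cos{\left(3 x \right)} + 50}{18 x^{4} + 120 x^{2} + 200}, which equals G'(x).

G(x) = \frac{5 x}{6 x^{2} + 20} + \sin{\left(3 x \right)} + 1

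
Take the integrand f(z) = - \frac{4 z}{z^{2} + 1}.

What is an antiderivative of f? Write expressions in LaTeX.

An antiderivative is F(z) = - 2 \log{\left(z^{2} + 1 \right)}.

f matches the chain-rule pattern g'(h)*h' with inner function h(z) = z^{2} + 1; substituting u = h(z) collapses the integral.
Check: d/dz[- 2 \log{\left(z^{2} + 1 \right)}] = - \frac{4 z}{z^{2} + 1} = f(z).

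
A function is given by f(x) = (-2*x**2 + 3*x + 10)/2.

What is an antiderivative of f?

An antiderivative is F(x) = -x*(4*x**2 - 9*x - 60)/12.

Check any antiderivative F(x) by computing F'(x) and comparing it with f(x).
Check: d/dx[-x*(4*x**2 - 9*x - 60)/12] = -x**2 + 3*x/2 + 5, which equals f(x).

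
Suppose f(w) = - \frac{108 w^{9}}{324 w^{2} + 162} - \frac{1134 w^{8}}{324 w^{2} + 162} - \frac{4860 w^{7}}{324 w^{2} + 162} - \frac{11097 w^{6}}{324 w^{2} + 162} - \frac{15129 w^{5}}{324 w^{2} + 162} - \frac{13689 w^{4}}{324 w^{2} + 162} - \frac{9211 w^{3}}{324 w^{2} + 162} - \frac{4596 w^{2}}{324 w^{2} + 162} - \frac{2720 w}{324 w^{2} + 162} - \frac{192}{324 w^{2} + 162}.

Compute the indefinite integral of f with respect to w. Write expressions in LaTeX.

The integrand splits into summands that can be handled one at a time.
Check: d/dw[- \frac{w^{8}}{24} - \frac{w^{7}}{2} - \frac{89 w^{6}}{36} - \frac{13 w^{5}}{2} - \frac{707 w^{4}}{72} - \frac{26 w^{3}}{3} - \frac{356 w^{2}}{81} - \frac{32 w}{27} - 2 \log{\left(2 w^{2} + 1 \right)}] = \frac{- 108 w^{9} - 1134 w^{8} - 4860 w^{7} - 11097 w^{6} - 15129 w^{5} - 13689 w^{4} - 9211 w^{3} - 4596 w^{2} - 2720 w - 192}{324 w^{2} + 162}, which equals f(w).

F(w) = - \frac{w^{8}}{24} - \frac{w^{7}}{2} - \frac{89 w^{6}}{36} - \frac{13 w^{5}}{2} - \frac{707 w^{4}}{72} - \frac{26 w^{3}}{3} - \frac{356 w^{2}}{81} - \frac{32 w}{27} - 2 \log{\left(2 w^{2} + 1 \right)} + C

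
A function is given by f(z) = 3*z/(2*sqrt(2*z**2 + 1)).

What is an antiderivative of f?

An antiderivative is F(z) = 3*sqrt(2*z**2 + 1)/4.

f matches the chain-rule pattern g'(h)*h' with inner function h(z) = 2*z**2 + 1; substituting u = h(z) collapses the integral.
Check: d/dz[3*sqrt(2*z**2 + 1)/4] = 3*z/(2*sqrt(2*z**2 + 1)) = f(z).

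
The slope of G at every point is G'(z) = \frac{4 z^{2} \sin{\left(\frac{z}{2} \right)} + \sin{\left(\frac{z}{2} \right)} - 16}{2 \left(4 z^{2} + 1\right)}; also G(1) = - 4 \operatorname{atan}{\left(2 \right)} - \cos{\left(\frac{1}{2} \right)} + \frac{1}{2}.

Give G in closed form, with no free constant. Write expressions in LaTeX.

Any candidate G(z) must reproduce the stated G'(z) exactly.
A general antiderivative is - \cos{\left(\frac{z}{2} \right)} - 4 \operatorname{atan}{\left(2 z \right)} + C.
The condition gives C = - 4 \operatorname{atan}{\left(2 \right)} - \cos{\left(\frac{1}{2} \right)} + \frac{1}{2} - (- 4 \operatorname{atan}{\left(2 \right)} - \cos{\left(\frac{1}{2} \right)}) = \frac{1}{2}.
So G(z) = - \cos{\left(\frac{z}{2} \right)} - 4 \operatorname{atan}{\left(2 z \right)} + \frac{1}{2}.
Check: d/dz[- \cos{\left(\frac{z}{2} \right)} - 4 \operatorname{atan}{\left(2 z \right)} + \frac{1}{2}] = \frac{4 z^{2} \sin{\left(\frac{z}{2} \right)} + \sin{\left(\frac{z}{2} \right)} - 16}{8 z^{2} + 2}, which equals G'(z).

G(z) = - \cos{\left(\frac{z}{2} \right)} - 4 \operatorname{atan}{\left(2 z \right)} + \frac{1}{2}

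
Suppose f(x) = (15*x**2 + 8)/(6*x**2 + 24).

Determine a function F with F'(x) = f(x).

An antiderivative is F(x) = 5*x/2 - 13*atan(x/2)/3.

Differentiate the proposed F(x) back; it has to land on f(x) exactly.
Check: d/dx[5*x/2 - 13*atan(x/2)/3] = (15*x**2 + 8)/(6*x**2 + 24) = f(x).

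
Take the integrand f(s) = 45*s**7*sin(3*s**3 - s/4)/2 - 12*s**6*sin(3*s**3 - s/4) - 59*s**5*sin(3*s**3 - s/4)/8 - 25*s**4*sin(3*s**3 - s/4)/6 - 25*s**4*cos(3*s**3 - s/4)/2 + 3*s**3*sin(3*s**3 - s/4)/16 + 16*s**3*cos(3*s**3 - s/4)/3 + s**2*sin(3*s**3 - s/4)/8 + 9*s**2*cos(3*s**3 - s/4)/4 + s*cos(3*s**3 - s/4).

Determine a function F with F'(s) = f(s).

An antiderivative is F(s) = -(5*s**5/2 - 4*s**4/3 - 3*s**3/4 - s**2/2)*cos(3*s**3 - s/4).

Recognize the product-rule pattern: f = u'v + uv' with u = -5*s**5/2 + 4*s**4/3 + 3*s**3/4 + s**2/2, v = cos(3*s**3 - s/4), so integration by parts undoes it.
Check: d/ds[-(5*s**5/2 - 4*s**4/3 - 3*s**3/4 - s**2/2)*cos(3*s**3 - s/4)] = 45*s**7*sin(3*s**3 - s/4)/2 - 12*s**6*sin(3*s**3 - s/4) - 59*s**5*sin(3*s**3 - s/4)/8 - 25*s**4*sin(3*s**3 - s/4)/6 - 25*s**4*cos(3*s**3 - s/4)/2 + 3*s**3*sin(3*s**3 - s/4)/16 + 16*s**3*cos(3*s**3 - s/4)/3 + s**2*sin(3*s**3 - s/4)/8 + 9*s**2*cos(3*s**3 - s/4)/4 + s*cos(3*s**3 - s/4) = f(s).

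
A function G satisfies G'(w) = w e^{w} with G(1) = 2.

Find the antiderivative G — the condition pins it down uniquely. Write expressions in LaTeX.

Recognize the product-rule pattern: G'(w) = u'v + uv' with u = w - 1, v = e^{w}, so integration by parts undoes it.
A general antiderivative is \left(w - 1\right) e^{w} + C.
The condition gives C = 2 - (0) = 2.
So G(w) = \left(w - 1\right) e^{w} + 2.
Check: d/dw[\left(w - 1\right) e^{w} + 2] = w e^{w} = G'(w).

G(w) = \left(w - 1\right) e^{w} + 2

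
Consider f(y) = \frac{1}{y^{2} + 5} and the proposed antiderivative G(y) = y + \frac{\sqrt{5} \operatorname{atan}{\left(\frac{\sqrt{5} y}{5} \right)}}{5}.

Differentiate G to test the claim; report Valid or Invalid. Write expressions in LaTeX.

d/dy[G] = \frac{y^{2} + 6}{y^{2} + 5}
d/dy[G] - f(y) = 1 != 0.

Invalid: d/dy[G] - f = 1, which is not 0.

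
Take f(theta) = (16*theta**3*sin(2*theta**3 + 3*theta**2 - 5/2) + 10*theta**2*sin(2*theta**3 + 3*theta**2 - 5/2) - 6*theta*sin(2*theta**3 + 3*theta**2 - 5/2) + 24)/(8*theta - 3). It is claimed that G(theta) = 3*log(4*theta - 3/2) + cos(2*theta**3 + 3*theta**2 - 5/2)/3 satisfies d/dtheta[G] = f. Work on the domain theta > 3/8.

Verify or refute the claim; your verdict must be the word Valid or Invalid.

Invalid: d/dtheta[G] - f = -4*theta**2*sin(2*theta**3 + 3*theta**2 - 5/2) - 4*theta*sin(2*theta**3 + 3*theta**2 - 5/2), which is not 0.

d/dtheta[G] = (-16*theta**3*sin(2*theta**3 + 3*theta**2 - 5/2) - 10*theta**2*sin(2*theta**3 + 3*theta**2 - 5/2) + 6*theta*sin(2*theta**3 + 3*theta**2 - 5/2) + 24)/(8*theta - 3)
d/dtheta[G] - f(theta) = -4*theta**2*sin(2*theta**3 + 3*theta**2 - 5/2) - 4*theta*sin(2*theta**3 + 3*theta**2 - 5/2) != 0.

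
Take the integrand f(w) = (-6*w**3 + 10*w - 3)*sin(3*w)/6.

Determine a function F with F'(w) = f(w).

An antiderivative is F(w) = (18*w**3*cos(3*w) - 18*w**2*sin(3*w) - 42*w*cos(3*w) + 14*sin(3*w) + 9*cos(3*w))/54.

Any candidate F(w) must reproduce f(w) exactly when differentiated.
Check: d/dw[(18*w**3*cos(3*w) - 18*w**2*sin(3*w) - 42*w*cos(3*w) + 14*sin(3*w) + 9*cos(3*w))/54] = -w**3*sin(3*w) + 5*w*sin(3*w)/3 - sin(3*w)/2, which equals f(w).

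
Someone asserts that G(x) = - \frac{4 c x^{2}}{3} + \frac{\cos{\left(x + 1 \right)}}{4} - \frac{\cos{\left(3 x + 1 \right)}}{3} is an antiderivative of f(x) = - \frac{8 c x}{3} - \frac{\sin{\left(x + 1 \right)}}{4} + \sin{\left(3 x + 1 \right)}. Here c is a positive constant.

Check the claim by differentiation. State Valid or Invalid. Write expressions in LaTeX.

d/dx[G] = - \frac{8 c x}{3} - \frac{\sin{\left(x + 1 \right)}}{4} + \sin{\left(3 x + 1 \right)}
This equals f(x) exactly, so the claim holds.

Valid - the claim checks out under differentiation.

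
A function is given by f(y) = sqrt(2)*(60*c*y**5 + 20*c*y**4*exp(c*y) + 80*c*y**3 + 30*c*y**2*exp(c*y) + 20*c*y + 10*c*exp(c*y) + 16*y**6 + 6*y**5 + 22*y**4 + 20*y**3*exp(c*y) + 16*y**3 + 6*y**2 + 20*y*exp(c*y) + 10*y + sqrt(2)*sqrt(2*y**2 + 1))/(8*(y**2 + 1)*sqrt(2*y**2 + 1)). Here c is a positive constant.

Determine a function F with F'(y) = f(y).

An antiderivative is F(y) = (sqrt(2)*sqrt(2*y**2 + 1)*(10*c*y**2 + 2*y**3 + y**2 + 10*exp(c*y) + 4) + 2*atan(y))/8.

A candidate is checked by its d/dy: the result must match f(y).
Check: d/dy[(sqrt(2)*sqrt(2*y**2 + 1)*(10*c*y**2 + 2*y**3 + y**2 + 10*exp(c*y) + 4) + 2*atan(y))/8] = (30*sqrt(2)*c*y**5 + 10*sqrt(2)*c*y**4*exp(c*y) + 40*sqrt(2)*c*y**3 + 15*sqrt(2)*c*y**2*exp(c*y) + 10*sqrt(2)*c*y + 5*sqrt(2)*c*exp(c*y) + 8*sqrt(2)*y**6 + 3*sqrt(2)*y**5 + 11*sqrt(2)*y**4 + 10*sqrt(2)*y**3*exp(c*y) + 8*sqrt(2)*y**3 + 3*sqrt(2)*y**2 + 10*sqrt(2)*y*exp(c*y) + 5*sqrt(2)*y + sqrt(2*y**2 + 1))/(4*y**2*sqrt(2*y**2 + 1) + 4*sqrt(2*y**2 + 1)), which equals f(y).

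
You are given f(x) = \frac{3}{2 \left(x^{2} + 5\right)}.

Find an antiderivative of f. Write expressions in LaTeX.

For F(x) to be correct the identity F'(x) - f(x) = 0 must hold.
Check: d/dx[\frac{3 \sqrt{5} \operatorname{atan}{\left(\frac{\sqrt{5} x}{5} \right)}}{10}] = \frac{3}{2 x^{2} + 10}, which equals f(x).

An antiderivative is F(x) = \frac{3 \sqrt{5} \operatorname{atan}{\left(\frac{\sqrt{5} x}{5} \right)}}{10}.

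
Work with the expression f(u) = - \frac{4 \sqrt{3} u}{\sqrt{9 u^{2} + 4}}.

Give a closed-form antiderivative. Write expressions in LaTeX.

f matches the chain-rule pattern g'(h)*h' with inner function h(u) = 3 u^{2} + \frac{4}{3}; substituting w = h(u) collapses the integral.
Check: d/du[- \frac{4 \sqrt{3} \sqrt{9 u^{2} + 4}}{9}] = - \frac{4 \sqrt{3} u}{\sqrt{9 u^{2} + 4}} = f(u).

An antiderivative is F(u) = - \frac{4 \sqrt{3} \sqrt{9 u^{2} + 4}}{9}.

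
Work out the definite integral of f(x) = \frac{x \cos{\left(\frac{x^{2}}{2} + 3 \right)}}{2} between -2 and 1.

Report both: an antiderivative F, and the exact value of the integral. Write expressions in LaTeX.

f matches the chain-rule pattern g'(h)*h' with inner function h(x) = \frac{x^{2}}{2} + 3; substituting u = h(x) collapses the integral.
F(x) = \frac{\sin{\left(\frac{x^{2}}{2} + 3 \right)}}{2} is an antiderivative of f.
Check: d/dx[\frac{\sin{\left(\frac{x^{2}}{2} + 3 \right)}}{2}] = \frac{x \cos{\left(\frac{x^{2}}{2} + 3 \right)}}{2} = f(x).
F(1) = \frac{\sin{\left(\frac{7}{2} \right)}}{2}; F(-2) = \frac{\sin{\left(5 \right)}}{2}.
Integral = F(1) - F(-2) = \frac{\sin{\left(\frac{7}{2} \right)}}{2} - \frac{\sin{\left(5 \right)}}{2}.

Antiderivative: F(x) = \frac{\sin{\left(\frac{x^{2}}{2} + 3 \right)}}{2}; value = \frac{\sin{\left(\frac{7}{2} \right)}}{2} - \frac{\sin{\left(5 \right)}}{2}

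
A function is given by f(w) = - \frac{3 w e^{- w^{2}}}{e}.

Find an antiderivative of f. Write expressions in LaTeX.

An antiderivative is F(w) = \frac{3 e^{- w^{2}}}{2 e}.

The substitution u = - w^{2} - 1 works: f is exactly (dF/du)*(du/dw) for that inner function.
Check: d/dw[\frac{3 e^{- w^{2}}}{2 e}] = - \frac{3 w e^{- w^{2}}}{e} = f(w).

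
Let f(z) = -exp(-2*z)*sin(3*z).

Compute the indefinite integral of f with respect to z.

Differentiate the proposed F(z) back; it has to land on f(z) exactly.
Check: d/dz[(2*sin(3*z) + 3*cos(3*z))*exp(-2*z)/13] = -exp(-2*z)*sin(3*z) = f(z).

F(z) = (2*sin(3*z) + 3*cos(3*z))*exp(-2*z)/13 + C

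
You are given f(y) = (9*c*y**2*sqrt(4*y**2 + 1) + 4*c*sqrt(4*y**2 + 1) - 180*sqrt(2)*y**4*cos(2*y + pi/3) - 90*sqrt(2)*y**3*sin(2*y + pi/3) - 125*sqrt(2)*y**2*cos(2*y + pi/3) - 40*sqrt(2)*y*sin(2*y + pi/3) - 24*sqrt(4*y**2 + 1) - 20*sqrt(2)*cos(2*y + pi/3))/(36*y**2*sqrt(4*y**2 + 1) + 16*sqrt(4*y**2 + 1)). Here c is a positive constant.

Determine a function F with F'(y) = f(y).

Whatever form F(y) takes, F'(y) = f(y) is non-negotiable.
Check: d/dy[(2*c*y - 5*sqrt(2)*sqrt(4*y**2 + 1)*sin(2*y + pi/3) - 8*atan(3*y/2))/8] = (9*c*y**2*sqrt(4*y**2 + 1) + 4*c*sqrt(4*y**2 + 1) - 180*sqrt(2)*y**4*cos(2*y + pi/3) - 90*sqrt(2)*y**3*sin(2*y + pi/3) - 125*sqrt(2)*y**2*cos(2*y + pi/3) - 40*sqrt(2)*y*sin(2*y + pi/3) - 24*sqrt(4*y**2 + 1) - 20*sqrt(2)*cos(2*y + pi/3))/(36*y**2*sqrt(4*y**2 + 1) + 16*sqrt(4*y**2 + 1)) = f(y).

An antiderivative is F(y) = (2*c*y - 5*sqrt(2)*sqrt(4*y**2 + 1)*sin(2*y + pi/3) - 8*atan(3*y/2))/8.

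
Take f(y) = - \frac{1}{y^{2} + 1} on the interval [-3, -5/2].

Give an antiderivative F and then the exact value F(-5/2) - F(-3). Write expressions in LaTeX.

Antiderivative: F(y) = - \operatorname{atan}{\left(y \right)}; value = - \operatorname{atan}{\left(3 \right)} + \operatorname{atan}{\left(\frac{5}{2} \right)}

Check any antiderivative F(y) by computing F'(y) and comparing it with f(y).
F(y) = - \operatorname{atan}{\left(y \right)} is an antiderivative of f.
Check: d/dy[- \operatorname{atan}{\left(y \right)}] = - \frac{1}{y^{2} + 1} = f(y).
F(-5/2) = \operatorname{atan}{\left(\frac{5}{2} \right)}; F(-3) = \operatorname{atan}{\left(3 \right)}.
Integral = F(-5/2) - F(-3) = - \operatorname{atan}{\left(3 \right)} + \operatorname{atan}{\left(\frac{5}{2} \right)}.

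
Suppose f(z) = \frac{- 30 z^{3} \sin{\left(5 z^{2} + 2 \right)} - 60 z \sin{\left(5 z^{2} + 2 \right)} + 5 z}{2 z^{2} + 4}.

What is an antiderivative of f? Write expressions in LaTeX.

Differentiate the proposed F(z) back; it has to land on f(z) exactly.
Check: d/dz[\frac{5 \log{\left(z^{2} + 2 \right)} + 6 \cos{\left(5 z^{2} + 2 \right)}}{4}] = \frac{- 30 z^{3} \sin{\left(5 z^{2} + 2 \right)} - 60 z \sin{\left(5 z^{2} + 2 \right)} + 5 z}{2 z^{2} + 4} = f(z).

An antiderivative is F(z) = \frac{5 \log{\left(z^{2} + 2 \right)} + 6 \cos{\left(5 z^{2} + 2 \right)}}{4}.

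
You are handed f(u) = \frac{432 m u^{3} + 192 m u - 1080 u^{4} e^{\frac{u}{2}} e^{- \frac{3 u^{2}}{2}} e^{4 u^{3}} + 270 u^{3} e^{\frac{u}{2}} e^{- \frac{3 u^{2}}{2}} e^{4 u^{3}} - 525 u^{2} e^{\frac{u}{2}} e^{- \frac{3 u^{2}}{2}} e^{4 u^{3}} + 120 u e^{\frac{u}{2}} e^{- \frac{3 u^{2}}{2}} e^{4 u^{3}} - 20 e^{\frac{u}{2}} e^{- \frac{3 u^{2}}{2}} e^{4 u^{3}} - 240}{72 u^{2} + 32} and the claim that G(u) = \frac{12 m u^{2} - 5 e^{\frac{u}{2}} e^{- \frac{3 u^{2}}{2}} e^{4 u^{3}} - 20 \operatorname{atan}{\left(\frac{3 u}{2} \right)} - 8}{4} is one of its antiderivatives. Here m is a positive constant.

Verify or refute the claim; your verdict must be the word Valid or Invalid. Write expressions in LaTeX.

d/du[G] = \frac{432 m u^{3} e^{\frac{3 u^{2}}{2}} + 192 m u e^{\frac{3 u^{2}}{2}} - 1080 u^{4} e^{\frac{u}{2}} e^{4 u^{3}} + 270 u^{3} e^{\frac{u}{2}} e^{4 u^{3}} - 525 u^{2} e^{\frac{u}{2}} e^{4 u^{3}} + 120 u e^{\frac{u}{2}} e^{4 u^{3}} - 20 e^{\frac{u}{2}} e^{4 u^{3}} - 240 e^{\frac{3 u^{2}}{2}}}{72 u^{2} e^{\frac{3 u^{2}}{2}} + 32 e^{\frac{3 u^{2}}{2}}}
This equals f(u) exactly, so the claim holds.

Valid - the claim checks out under differentiation.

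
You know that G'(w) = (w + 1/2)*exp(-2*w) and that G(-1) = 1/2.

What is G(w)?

G(w) = -(w - exp(2*w) + 1)*exp(-2*w)/2

G'(w) has the shape u'v + uv' for u = -w/2 - 1/2 and v = exp(-2*w) — it is the derivative of the product u*v.
A general antiderivative is (-w - 1)*exp(-2*w)/2 + C.
The condition gives C = 1/2 - (0) = 1/2.
So G(w) = -(w - exp(2*w) + 1)*exp(-2*w)/2.
Check: d/dw[-(w - exp(2*w) + 1)*exp(-2*w)/2] = (2*w + 1)*exp(-2*w)/2, which equals G'(w).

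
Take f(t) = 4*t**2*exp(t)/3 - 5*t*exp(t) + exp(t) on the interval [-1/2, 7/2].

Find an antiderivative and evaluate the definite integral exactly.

Antiderivative: F(t) = (4*t**2 - 23*t + 26)*exp(t)/3; value = -11*exp(7/2)/6 - 77*exp(-1/2)/6

Recognize the product-rule pattern: f = u'v + uv' with u = 4*t**2/3 - 23*t/3 + 26/3, v = exp(t), so integration by parts undoes it.
F(t) = (4*t**2 - 23*t + 26)*exp(t)/3 is an antiderivative of f.
Check: d/dt[(4*t**2 - 23*t + 26)*exp(t)/3] = 4*t**2*exp(t)/3 - 5*t*exp(t) + exp(t) = f(t).
F(7/2) = -11*exp(7/2)/6; F(-1/2) = 77*exp(-1/2)/6.
Integral = F(7/2) - F(-1/2) = -11*exp(7/2)/6 - 77*exp(-1/2)/6.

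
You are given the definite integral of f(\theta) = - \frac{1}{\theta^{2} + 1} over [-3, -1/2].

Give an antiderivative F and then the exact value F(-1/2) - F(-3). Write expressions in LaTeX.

Recover f(\theta) by differentiating a candidate F(\theta); any mismatch rules it out.
F(\theta) = - \operatorname{atan}{\left(\theta \right)} is an antiderivative of f.
Check: d/d\theta[- \operatorname{atan}{\left(\theta \right)}] = - \frac{1}{\theta^{2} + 1} = f(\theta).
F(-1/2) = \operatorname{atan}{\left(\frac{1}{2} \right)}; F(-3) = \operatorname{atan}{\left(3 \right)}.
Integral = F(-1/2) - F(-3) = - \operatorname{atan}{\left(3 \right)} + \operatorname{atan}{\left(\frac{1}{2} \right)}.

Antiderivative: F(\theta) = - \operatorname{atan}{\left(\theta \right)}; value = - \operatorname{atan}{\left(3 \right)} + \operatorname{atan}{\left(\frac{1}{2} \right)}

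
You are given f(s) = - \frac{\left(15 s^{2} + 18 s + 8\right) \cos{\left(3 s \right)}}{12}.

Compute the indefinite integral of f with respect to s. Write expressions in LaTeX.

F(s) = - \frac{5 s^{2} \sin{\left(3 s \right)}}{12} - \frac{s \sin{\left(3 s \right)}}{2} - \frac{5 s \cos{\left(3 s \right)}}{18} - \frac{7 \sin{\left(3 s \right)}}{54} - \frac{\cos{\left(3 s \right)}}{6} + C

A candidate is checked by its d/ds: the result must match f(s).
Check: d/ds[- \frac{5 s^{2} \sin{\left(3 s \right)}}{12} - \frac{s \sin{\left(3 s \right)}}{2} - \frac{5 s \cos{\left(3 s \right)}}{18} - \frac{7 \sin{\left(3 s \right)}}{54} - \frac{\cos{\left(3 s \right)}}{6}] = - \frac{5 s^{2} \cos{\left(3 s \right)}}{4} - \frac{3 s \cos{\left(3 s \right)}}{2} - \frac{2 \cos{\left(3 s \right)}}{3}, which equals f(s).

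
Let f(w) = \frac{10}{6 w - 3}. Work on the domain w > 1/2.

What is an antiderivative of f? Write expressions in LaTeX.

An antiderivative is F(w) = \frac{5 \log{\left(w - \frac{1}{2} \right)}}{3}.

An antiderivative F(w) passes only if d/dw[F] lands on f(w) exactly.
Check: d/dw[\frac{5 \log{\left(w - \frac{1}{2} \right)}}{3}] = \frac{10}{6 w - 3} = f(w).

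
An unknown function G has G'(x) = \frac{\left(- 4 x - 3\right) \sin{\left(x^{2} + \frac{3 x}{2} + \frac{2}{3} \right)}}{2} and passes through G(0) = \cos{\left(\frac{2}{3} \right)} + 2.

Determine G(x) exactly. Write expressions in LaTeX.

The substitution u = x^{2} + \frac{3 x}{2} + \frac{2}{3} works: G'(x) is exactly (dG/du)*(du/dx) for that inner function.
A general antiderivative is \cos{\left(x^{2} + \frac{3 x}{2} + \frac{2}{3} \right)} + C.
The condition gives C = \cos{\left(\frac{2}{3} \right)} + 2 - (\cos{\left(\frac{2}{3} \right)}) = 2.
So G(x) = \cos{\left(x^{2} + \frac{3 x}{2} + \frac{2}{3} \right)} + 2.
Check: d/dx[\cos{\left(x^{2} + \frac{3 x}{2} + \frac{2}{3} \right)} + 2] = - 2 x \sin{\left(x^{2} + \frac{3 x}{2} + \frac{2}{3} \right)} - \frac{3 \sin{\left(x^{2} + \frac{3 x}{2} + \frac{2}{3} \right)}}{2}, which equals G'(x).

G(x) = \cos{\left(x^{2} + \frac{3 x}{2} + \frac{2}{3} \right)} + 2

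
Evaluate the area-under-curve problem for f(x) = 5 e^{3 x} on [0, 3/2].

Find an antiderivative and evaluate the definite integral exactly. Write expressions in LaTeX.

Differentiate the proposed F(x) back; it has to land on f(x) exactly.
F(x) = \frac{5 e^{3 x}}{3} is an antiderivative of f.
Check: d/dx[\frac{5 e^{3 x}}{3}] = 5 e^{3 x} = f(x).
F(3/2) = \frac{5 e^{\frac{9}{2}}}{3}; F(0) = \frac{5}{3}.
Integral = F(3/2) - F(0) = - \frac{5}{3} + \frac{5 e^{\frac{9}{2}}}{3}.

Antiderivative: F(x) = \frac{5 e^{3 x}}{3}; value = - \frac{5}{3} + \frac{5 e^{\frac{9}{2}}}{3}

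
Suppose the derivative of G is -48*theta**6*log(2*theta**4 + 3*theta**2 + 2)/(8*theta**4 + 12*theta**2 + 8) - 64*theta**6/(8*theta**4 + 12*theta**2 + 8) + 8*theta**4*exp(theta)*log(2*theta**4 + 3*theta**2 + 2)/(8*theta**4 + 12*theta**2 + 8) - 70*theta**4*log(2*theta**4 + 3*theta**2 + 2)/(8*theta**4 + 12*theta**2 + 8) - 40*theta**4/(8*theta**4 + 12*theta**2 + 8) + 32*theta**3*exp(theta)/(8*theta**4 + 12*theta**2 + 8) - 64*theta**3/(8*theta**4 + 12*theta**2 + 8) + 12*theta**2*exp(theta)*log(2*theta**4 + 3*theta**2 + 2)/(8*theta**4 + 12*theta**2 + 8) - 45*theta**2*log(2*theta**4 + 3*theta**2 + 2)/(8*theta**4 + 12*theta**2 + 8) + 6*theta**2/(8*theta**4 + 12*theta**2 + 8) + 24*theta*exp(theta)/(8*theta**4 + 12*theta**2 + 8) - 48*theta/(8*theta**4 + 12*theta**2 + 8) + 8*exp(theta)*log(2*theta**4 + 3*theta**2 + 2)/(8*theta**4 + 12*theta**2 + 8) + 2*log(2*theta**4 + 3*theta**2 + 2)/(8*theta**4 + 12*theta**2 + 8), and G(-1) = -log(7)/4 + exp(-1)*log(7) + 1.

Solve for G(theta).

G(theta) = (-(8*theta**3 - theta - 4*exp(theta) + 8)*log(2*theta**4 + 3*theta**2 + 2) + 4)/4

G'(theta) has the shape u'v + uv' for u = -2*theta**3 + theta/4 + exp(theta) - 2 and v = log(2*theta**4 + 3*theta**2 + 2) — it is the derivative of the product u*v.
A general antiderivative is -(2*theta**3 - theta/4 - exp(theta) + 2)*log(2*theta**4 + 3*theta**2 + 2) + C.
The condition gives C = -log(7)/4 + exp(-1)*log(7) + 1 - (-log(7)/4 + exp(-1)*log(7)) = 1.
So G(theta) = (-(8*theta**3 - theta - 4*exp(theta) + 8)*log(2*theta**4 + 3*theta**2 + 2) + 4)/4.
Check: d/dtheta[(-(8*theta**3 - theta - 4*exp(theta) + 8)*log(2*theta**4 + 3*theta**2 + 2) + 4)/4] = (-48*theta**6*log(2*theta**4 + 3*theta**2 + 2) - 64*theta**6 + 8*theta**4*exp(theta)*log(2*theta**4 + 3*theta**2 + 2) - 70*theta**4*log(2*theta**4 + 3*theta**2 + 2) - 40*theta**4 + 32*theta**3*exp(theta) - 64*theta**3 + 12*theta**2*exp(theta)*log(2*theta**4 + 3*theta**2 + 2) - 45*theta**2*log(2*theta**4 + 3*theta**2 + 2) + 6*theta**2 + 24*theta*exp(theta) - 48*theta + 8*exp(theta)*log(2*theta**4 + 3*theta**2 + 2) + 2*log(2*theta**4 + 3*theta**2 + 2))/(8*theta**4 + 12*theta**2 + 8), which equals G'(theta).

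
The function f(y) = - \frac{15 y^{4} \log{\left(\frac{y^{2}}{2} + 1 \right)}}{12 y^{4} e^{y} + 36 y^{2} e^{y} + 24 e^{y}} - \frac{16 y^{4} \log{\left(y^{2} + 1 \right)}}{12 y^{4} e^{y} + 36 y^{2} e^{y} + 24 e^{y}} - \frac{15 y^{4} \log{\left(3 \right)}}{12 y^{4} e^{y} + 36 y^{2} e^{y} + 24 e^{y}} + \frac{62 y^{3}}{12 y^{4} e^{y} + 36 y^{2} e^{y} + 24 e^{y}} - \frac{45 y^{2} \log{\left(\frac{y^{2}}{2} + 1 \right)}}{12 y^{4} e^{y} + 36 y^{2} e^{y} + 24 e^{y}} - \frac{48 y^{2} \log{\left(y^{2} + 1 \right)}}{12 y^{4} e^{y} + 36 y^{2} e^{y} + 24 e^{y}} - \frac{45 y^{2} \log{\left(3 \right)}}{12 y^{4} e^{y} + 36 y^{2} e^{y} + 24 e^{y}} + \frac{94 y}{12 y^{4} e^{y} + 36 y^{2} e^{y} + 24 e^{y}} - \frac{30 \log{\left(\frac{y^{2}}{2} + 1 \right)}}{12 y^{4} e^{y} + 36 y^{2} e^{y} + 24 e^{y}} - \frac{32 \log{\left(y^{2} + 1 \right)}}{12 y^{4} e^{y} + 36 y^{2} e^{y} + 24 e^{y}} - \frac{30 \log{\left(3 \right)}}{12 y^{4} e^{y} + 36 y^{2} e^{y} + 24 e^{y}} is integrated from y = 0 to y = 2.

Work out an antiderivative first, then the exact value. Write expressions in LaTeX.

Antiderivative: F(y) = - \frac{\left(- 16 \log{\left(y^{2} + 1 \right)} - 15 \log{\left(\frac{3 y^{2}}{2} + 3 \right)}\right) e^{- y}}{12}; value = - \frac{5 \log{\left(3 \right)}}{4} + \frac{4 \log{\left(5 \right)}}{3 e^{2}} + \frac{5 \log{\left(9 \right)}}{4 e^{2}}

Recognize the product-rule pattern: f = u'v + uv' with u = \frac{4 \log{\left(y^{2} + 1 \right)}}{3} + \frac{5 \log{\left(\frac{3 y^{2}}{2} + 3 \right)}}{4}, v = e^{- y}, so integration by parts undoes it.
F(y) = - \frac{\left(- 16 \log{\left(y^{2} + 1 \right)} - 15 \log{\left(\frac{3 y^{2}}{2} + 3 \right)}\right) e^{- y}}{12} is an antiderivative of f.
Check: d/dy[- \frac{\left(- 16 \log{\left(y^{2} + 1 \right)} - 15 \log{\left(\frac{3 y^{2}}{2} + 3 \right)}\right) e^{- y}}{12}] = \frac{- 15 y^{4} \log{\left(\frac{y^{2}}{2} + 1 \right)} - 16 y^{4} \log{\left(y^{2} + 1 \right)} - 15 y^{4} \log{\left(3 \right)} + 62 y^{3} - 45 y^{2} \log{\left(\frac{y^{2}}{2} + 1 \right)} - 48 y^{2} \log{\left(y^{2} + 1 \right)} - 45 y^{2} \log{\left(3 \right)} + 94 y - 30 \log{\left(\frac{y^{2}}{2} + 1 \right)} - 32 \log{\left(y^{2} + 1 \right)} - 30 \log{\left(3 \right)}}{12 y^{4} e^{y} + 36 y^{2} e^{y} + 24 e^{y}}, which equals f(y).
F(2) = \frac{4 \log{\left(5 \right)}}{3 e^{2}} + \frac{5 \log{\left(9 \right)}}{4 e^{2}}; F(0) = \frac{5 \log{\left(3 \right)}}{4}.
Integral = F(2) - F(0) = - \frac{5 \log{\left(3 \right)}}{4} + \frac{4 \log{\left(5 \right)}}{3 e^{2}} + \frac{5 \log{\left(9 \right)}}{4 e^{2}}.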